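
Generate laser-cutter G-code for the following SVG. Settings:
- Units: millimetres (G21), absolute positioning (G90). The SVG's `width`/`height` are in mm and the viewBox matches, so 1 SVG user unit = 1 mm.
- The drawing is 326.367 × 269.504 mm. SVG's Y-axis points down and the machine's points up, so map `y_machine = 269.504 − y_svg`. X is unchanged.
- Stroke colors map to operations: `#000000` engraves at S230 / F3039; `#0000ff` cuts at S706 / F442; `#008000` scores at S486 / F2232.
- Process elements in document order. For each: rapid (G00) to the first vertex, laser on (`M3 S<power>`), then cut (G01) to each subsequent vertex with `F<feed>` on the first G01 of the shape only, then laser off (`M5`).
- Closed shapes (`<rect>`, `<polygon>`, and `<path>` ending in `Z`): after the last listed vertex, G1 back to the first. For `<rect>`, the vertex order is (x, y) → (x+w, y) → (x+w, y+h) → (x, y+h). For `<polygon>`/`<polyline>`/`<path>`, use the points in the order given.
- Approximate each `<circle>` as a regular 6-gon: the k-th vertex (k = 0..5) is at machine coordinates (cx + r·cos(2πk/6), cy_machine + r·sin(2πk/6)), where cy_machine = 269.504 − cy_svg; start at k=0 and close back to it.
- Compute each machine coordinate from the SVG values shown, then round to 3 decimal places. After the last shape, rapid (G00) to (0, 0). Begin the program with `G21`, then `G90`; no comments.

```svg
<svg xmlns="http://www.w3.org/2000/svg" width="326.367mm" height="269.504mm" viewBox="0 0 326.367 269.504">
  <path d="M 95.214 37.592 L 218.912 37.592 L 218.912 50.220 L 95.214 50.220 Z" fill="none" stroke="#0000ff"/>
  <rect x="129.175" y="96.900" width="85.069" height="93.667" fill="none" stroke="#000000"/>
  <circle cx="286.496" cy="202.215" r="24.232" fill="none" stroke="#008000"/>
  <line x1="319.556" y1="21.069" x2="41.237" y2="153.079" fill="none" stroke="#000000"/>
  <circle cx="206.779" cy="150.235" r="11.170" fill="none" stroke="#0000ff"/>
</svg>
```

Since the viewBox matches the mm dimensions, user units are millimetres directly. The only transform is the Y-flip y_m = 269.504 − y_svg.

Shape 1 is a rectangle drawn with `<path>`. Its stroke #0000ff means cut at S706, F442. After flipping Y the toolpath is (95.214,231.912) → (218.912,231.912) → (218.912,219.284) → (95.214,219.284) → (95.214,231.912), returning to the start.

Shape 2 is a rectangle drawn with `<rect>`. Its stroke #000000 means engrave at S230, F3039. After flipping Y the toolpath is (129.175,172.604) → (214.244,172.604) → (214.244,78.937) → (129.175,78.937) → (129.175,172.604), returning to the start.

Shape 3 is a circle drawn with `<circle>`. Its stroke #008000 means score at S486, F2232. After flipping Y the toolpath is (310.728,67.289) → (298.612,88.275) → (274.380,88.275) → (262.264,67.289) → (274.380,46.303) → (298.612,46.303) → (310.728,67.289), returning to the start.

Shape 4 is a line segment drawn with `<line>`. Its stroke #000000 means engrave at S230, F3039. After flipping Y the toolpath is (319.556,248.435) → (41.237,116.425).

Shape 5 is a circle drawn with `<circle>`. Its stroke #0000ff means cut at S706, F442. After flipping Y the toolpath is (217.949,119.269) → (212.364,128.943) → (201.194,128.943) → (195.609,119.269) → (201.194,109.595) → (212.364,109.595) → (217.949,119.269), returning to the start.

G21
G90
G00 X95.214 Y231.912
M3 S706
G01 X218.912 Y231.912 F442
G01 X218.912 Y219.284
G01 X95.214 Y219.284
G01 X95.214 Y231.912
M5
G00 X129.175 Y172.604
M3 S230
G01 X214.244 Y172.604 F3039
G01 X214.244 Y78.937
G01 X129.175 Y78.937
G01 X129.175 Y172.604
M5
G00 X310.728 Y67.289
M3 S486
G01 X298.612 Y88.275 F2232
G01 X274.380 Y88.275
G01 X262.264 Y67.289
G01 X274.380 Y46.303
G01 X298.612 Y46.303
G01 X310.728 Y67.289
M5
G00 X319.556 Y248.435
M3 S230
G01 X41.237 Y116.425 F3039
M5
G00 X217.949 Y119.269
M3 S706
G01 X212.364 Y128.943 F442
G01 X201.194 Y128.943
G01 X195.609 Y119.269
G01 X201.194 Y109.595
G01 X212.364 Y109.595
G01 X217.949 Y119.269
M5
G00 X0.000 Y0.000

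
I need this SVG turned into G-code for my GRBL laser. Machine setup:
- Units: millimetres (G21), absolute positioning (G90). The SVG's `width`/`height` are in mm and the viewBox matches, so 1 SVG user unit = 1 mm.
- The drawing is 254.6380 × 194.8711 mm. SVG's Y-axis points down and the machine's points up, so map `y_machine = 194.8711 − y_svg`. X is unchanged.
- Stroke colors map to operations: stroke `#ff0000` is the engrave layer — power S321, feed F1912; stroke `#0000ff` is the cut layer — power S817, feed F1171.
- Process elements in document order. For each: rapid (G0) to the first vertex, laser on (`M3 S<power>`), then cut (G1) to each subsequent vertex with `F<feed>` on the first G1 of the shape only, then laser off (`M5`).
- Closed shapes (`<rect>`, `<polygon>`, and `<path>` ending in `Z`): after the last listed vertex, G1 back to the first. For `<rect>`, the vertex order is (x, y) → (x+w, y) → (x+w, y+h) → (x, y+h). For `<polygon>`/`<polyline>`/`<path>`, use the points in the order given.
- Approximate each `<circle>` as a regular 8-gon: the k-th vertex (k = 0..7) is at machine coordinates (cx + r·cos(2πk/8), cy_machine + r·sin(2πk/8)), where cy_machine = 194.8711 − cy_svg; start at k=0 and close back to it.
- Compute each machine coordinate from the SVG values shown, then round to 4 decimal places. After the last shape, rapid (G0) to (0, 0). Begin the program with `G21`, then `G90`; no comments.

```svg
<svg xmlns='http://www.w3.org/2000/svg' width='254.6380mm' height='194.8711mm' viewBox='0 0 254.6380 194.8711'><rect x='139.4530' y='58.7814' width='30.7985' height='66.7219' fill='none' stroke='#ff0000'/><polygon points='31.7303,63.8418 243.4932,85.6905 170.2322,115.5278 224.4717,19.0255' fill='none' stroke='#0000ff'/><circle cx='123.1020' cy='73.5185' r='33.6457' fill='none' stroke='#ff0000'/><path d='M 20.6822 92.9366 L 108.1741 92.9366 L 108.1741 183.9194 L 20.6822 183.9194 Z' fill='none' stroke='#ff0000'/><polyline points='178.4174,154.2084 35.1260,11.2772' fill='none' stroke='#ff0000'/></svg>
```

1 u = 1 mm; y_m = 194.8711 − y.

[1] `<rect>` rectangle, #ff0000→engrave S321 F1912: (139.4530,136.0897) → (170.2515,136.0897) → (170.2515,69.3678) → (139.4530,69.3678) → (139.4530,136.0897) (closed)

[2] `<polygon>` closed polygon, #0000ff→cut S817 F1171: (31.7303,131.0293) → (243.4932,109.1806) → (170.2322,79.3433) → (224.4717,175.8456) → (31.7303,131.0293) (closed)

[3] `<circle>` circle, #ff0000→engrave S321 F1912: (156.7477,121.3526) → (146.8931,145.1437) → (123.1020,154.9983) → (99.3109,145.1437) → (89.4563,121.3526) → (99.3109,97.5615) → (123.1020,87.7069) → (146.8931,97.5615) → (156.7477,121.3526) (closed)

[4] `<path>` rectangle, #ff0000→engrave S321 F1912: (20.6822,101.9345) → (108.1741,101.9345) → (108.1741,10.9517) → (20.6822,10.9517) → (20.6822,101.9345) (closed)

[5] `<polyline>` line segment, #ff0000→engrave S321 F1912: (178.4174,40.6627) → (35.1260,183.5939)

G21
G90
G0 X139.4530 Y136.0897
M3 S321
G1 X170.2515 Y136.0897 F1912
G1 X170.2515 Y69.3678
G1 X139.4530 Y69.3678
G1 X139.4530 Y136.0897
M5
G0 X31.7303 Y131.0293
M3 S817
G1 X243.4932 Y109.1806 F1171
G1 X170.2322 Y79.3433
G1 X224.4717 Y175.8456
G1 X31.7303 Y131.0293
M5
G0 X156.7477 Y121.3526
M3 S321
G1 X146.8931 Y145.1437 F1912
G1 X123.1020 Y154.9983
G1 X99.3109 Y145.1437
G1 X89.4563 Y121.3526
G1 X99.3109 Y97.5615
G1 X123.1020 Y87.7069
G1 X146.8931 Y97.5615
G1 X156.7477 Y121.3526
M5
G0 X20.6822 Y101.9345
M3 S321
G1 X108.1741 Y101.9345 F1912
G1 X108.1741 Y10.9517
G1 X20.6822 Y10.9517
G1 X20.6822 Y101.9345
M5
G0 X178.4174 Y40.6627
M3 S321
G1 X35.1260 Y183.5939 F1912
M5
G0 X0.0000 Y0.0000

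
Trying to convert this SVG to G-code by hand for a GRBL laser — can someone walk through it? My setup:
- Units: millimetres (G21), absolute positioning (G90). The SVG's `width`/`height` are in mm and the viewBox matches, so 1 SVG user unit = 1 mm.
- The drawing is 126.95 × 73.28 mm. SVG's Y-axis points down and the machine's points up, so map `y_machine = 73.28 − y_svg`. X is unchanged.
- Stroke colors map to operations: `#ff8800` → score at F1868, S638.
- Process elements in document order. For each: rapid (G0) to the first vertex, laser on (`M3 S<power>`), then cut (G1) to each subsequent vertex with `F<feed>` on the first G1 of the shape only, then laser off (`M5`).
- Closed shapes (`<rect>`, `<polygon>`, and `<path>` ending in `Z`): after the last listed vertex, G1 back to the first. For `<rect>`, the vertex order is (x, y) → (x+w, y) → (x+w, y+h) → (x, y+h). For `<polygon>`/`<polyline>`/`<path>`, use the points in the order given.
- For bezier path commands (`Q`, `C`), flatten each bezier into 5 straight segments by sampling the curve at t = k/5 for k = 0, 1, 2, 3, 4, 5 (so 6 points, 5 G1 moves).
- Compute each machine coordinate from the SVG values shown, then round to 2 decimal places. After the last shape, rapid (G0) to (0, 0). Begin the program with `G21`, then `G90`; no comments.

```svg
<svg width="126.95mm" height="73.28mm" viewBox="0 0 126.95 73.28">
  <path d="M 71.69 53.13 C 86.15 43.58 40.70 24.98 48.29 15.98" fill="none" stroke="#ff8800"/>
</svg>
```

G21
G90
G0 X71.69 Y20.15
M3 S638
G1 X74.08 Y26.82 F1868
G1 X67.51 Y34.76
G1 X57.41 Y43.09
G1 X49.20 Y50.90
G1 X48.29 Y57.30
M5
G0 X0.00 Y0.00

Since the viewBox matches the mm dimensions, user units are millimetres directly. The only transform is the Y-flip y_m = 73.28 − y_svg.

Shape 1 is a cubic bezier drawn with `<path>`. Its stroke #ff8800 means score at S638, F1868. After flipping Y the toolpath is (71.69,20.15) → (74.08,26.82) → (67.51,34.76) → (57.41,43.09) → (49.20,50.90) → (48.29,57.30).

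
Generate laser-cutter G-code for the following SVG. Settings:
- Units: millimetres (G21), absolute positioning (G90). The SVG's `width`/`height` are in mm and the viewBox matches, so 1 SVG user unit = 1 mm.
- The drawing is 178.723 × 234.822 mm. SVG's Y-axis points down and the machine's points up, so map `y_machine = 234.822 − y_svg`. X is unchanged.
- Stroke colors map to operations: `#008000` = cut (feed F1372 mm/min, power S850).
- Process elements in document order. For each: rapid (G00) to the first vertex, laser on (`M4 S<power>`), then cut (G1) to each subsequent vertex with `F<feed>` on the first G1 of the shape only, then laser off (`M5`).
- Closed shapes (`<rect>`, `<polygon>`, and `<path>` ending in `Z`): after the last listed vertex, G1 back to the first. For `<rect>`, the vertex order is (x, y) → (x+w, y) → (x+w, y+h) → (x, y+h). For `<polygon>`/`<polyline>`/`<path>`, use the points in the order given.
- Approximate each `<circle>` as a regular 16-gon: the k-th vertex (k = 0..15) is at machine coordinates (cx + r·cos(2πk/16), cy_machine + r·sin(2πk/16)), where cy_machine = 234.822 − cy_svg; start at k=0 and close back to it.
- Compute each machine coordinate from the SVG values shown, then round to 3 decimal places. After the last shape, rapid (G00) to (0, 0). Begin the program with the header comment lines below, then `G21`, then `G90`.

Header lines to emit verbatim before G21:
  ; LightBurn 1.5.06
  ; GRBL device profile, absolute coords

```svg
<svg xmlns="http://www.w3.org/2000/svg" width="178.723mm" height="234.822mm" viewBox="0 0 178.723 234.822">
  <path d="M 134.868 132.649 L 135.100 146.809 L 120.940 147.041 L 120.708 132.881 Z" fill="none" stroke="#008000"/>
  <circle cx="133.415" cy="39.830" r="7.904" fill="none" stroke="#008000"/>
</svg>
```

1 u = 1 mm; y_m = 234.822 − y.

[1] `<path>` regular polygon, #008000→cut S850 F1372: (134.868,102.173) → (135.100,88.013) → (120.940,87.781) → (120.708,101.941) → (134.868,102.173) (closed)

[2] `<circle>` circle, #008000→cut S850 F1372: (141.319,194.992) → (140.717,198.017) → (139.004,200.581) → (136.440,202.294) → (133.415,202.896) → (130.390,202.294) → (127.826,200.581) → (126.113,198.017) → (125.511,194.992) → (126.113,191.967) → (127.826,189.403) → (130.390,187.690) → (133.415,187.088) → (136.440,187.690) → (139.004,189.403) → (140.717,191.967) → (141.319,194.992) (closed)

; LightBurn 1.5.06
; GRBL device profile, absolute coords
G21
G90
G00 X134.868 Y102.173
M4 S850
G1 X135.100 Y88.013 F1372
G1 X120.940 Y87.781
G1 X120.708 Y101.941
G1 X134.868 Y102.173
M5
G00 X141.319 Y194.992
M4 S850
G1 X140.717 Y198.017 F1372
G1 X139.004 Y200.581
G1 X136.440 Y202.294
G1 X133.415 Y202.896
G1 X130.390 Y202.294
G1 X127.826 Y200.581
G1 X126.113 Y198.017
G1 X125.511 Y194.992
G1 X126.113 Y191.967
G1 X127.826 Y189.403
G1 X130.390 Y187.690
G1 X133.415 Y187.088
G1 X136.440 Y187.690
G1 X139.004 Y189.403
G1 X140.717 Y191.967
G1 X141.319 Y194.992
M5
G00 X0.000 Y0.000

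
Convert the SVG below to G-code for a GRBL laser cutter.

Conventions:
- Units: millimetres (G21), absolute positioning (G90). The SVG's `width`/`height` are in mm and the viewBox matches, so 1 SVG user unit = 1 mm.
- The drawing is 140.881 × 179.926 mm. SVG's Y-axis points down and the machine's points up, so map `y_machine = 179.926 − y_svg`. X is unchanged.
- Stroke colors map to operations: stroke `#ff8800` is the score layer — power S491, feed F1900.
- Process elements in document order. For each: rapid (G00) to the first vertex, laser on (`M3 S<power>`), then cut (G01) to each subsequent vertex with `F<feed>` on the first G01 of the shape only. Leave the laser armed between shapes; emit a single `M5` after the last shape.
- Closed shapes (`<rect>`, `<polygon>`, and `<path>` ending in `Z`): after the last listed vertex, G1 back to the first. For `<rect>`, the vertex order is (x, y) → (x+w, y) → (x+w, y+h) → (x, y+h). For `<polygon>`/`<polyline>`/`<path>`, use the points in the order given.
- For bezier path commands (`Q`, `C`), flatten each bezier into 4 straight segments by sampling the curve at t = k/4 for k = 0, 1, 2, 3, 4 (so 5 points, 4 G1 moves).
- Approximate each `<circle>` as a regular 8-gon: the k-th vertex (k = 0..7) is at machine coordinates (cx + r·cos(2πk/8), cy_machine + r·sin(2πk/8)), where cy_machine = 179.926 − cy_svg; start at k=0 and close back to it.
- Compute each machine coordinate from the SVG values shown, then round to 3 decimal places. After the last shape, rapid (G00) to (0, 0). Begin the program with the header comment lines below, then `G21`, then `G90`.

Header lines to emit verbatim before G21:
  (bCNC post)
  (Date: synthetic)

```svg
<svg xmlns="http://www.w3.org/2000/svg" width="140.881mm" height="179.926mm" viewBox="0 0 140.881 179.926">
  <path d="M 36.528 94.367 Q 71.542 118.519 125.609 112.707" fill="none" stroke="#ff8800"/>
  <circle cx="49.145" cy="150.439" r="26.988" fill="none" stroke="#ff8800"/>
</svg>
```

(bCNC post)
(Date: synthetic)
G21
G90
G00 X36.528 Y85.559
M3 S491
G01 X55.226 Y75.356 F1900
G01 X76.305 Y68.898
G01 X99.766 Y66.186
G01 X125.609 Y67.219
G00 X76.133 Y29.487
M3 S491
G01 X68.228 Y48.570 F1900
G01 X49.145 Y56.475
G01 X30.062 Y48.570
G01 X22.157 Y29.487
G01 X30.062 Y10.404
G01 X49.145 Y2.499
G01 X68.228 Y10.404
G01 X76.133 Y29.487
M5
G00 X0.000 Y0.000

viewBox `0 0 140.881 179.926` with mm width/height → 1 unit = 1 mm. Flip: y_m = 179.926 − y_svg.

**Shape 1** — `<path>` quadratic bezier, stroke `#ff8800` → score (S491, F1900). Control points (SVG): P0=(36.528,94.367), P1=(71.542,118.519), P2=(125.609,112.707); sampled at t=k/4. Machine vertices: (36.528,85.559) → (55.226,75.356) → (76.305,68.898) → (99.766,66.186) → (125.609,67.219). Open path.

**Shape 2** — `<circle>` circle, stroke `#ff8800` → score (S491, F1900). Machine vertices: (76.133,29.487) → (68.228,48.570) → (49.145,56.475) → (30.062,48.570) → (22.157,29.487) → (30.062,10.404) → (49.145,2.499) → (68.228,10.404) → (76.133,29.487). Closed: final G1 returns to the first vertex.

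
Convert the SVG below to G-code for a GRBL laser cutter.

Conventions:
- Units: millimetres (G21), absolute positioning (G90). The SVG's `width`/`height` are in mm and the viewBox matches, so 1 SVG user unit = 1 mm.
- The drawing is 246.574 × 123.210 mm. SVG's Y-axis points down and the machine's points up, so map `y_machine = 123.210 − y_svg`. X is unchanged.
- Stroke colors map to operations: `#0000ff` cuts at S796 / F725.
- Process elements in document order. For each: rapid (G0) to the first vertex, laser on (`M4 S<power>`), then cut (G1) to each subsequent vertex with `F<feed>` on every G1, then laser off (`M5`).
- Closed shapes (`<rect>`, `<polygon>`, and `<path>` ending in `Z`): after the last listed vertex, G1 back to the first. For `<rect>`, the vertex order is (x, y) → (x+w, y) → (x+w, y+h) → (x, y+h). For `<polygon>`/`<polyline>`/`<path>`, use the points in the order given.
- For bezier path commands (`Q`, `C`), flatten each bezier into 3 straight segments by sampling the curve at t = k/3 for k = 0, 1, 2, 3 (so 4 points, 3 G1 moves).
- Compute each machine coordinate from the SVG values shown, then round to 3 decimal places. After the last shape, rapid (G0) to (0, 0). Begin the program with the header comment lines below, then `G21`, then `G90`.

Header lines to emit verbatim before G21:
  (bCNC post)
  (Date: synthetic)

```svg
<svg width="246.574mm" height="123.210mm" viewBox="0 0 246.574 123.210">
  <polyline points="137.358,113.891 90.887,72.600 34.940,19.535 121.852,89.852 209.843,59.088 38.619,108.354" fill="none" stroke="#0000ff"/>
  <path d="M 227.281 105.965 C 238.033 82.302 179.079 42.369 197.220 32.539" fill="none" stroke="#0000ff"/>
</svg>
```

(bCNC post)
(Date: synthetic)
G21
G90
G0 X137.358 Y9.319
M4 S796
G1 X90.887 Y50.610 F725
G1 X34.940 Y103.675 F725
G1 X121.852 Y33.358 F725
G1 X209.843 Y64.122 F725
G1 X38.619 Y14.856 F725
M5
G0 X227.281 Y17.245
M4 S796
G1 X220.235 Y44.614 F725
G1 X199.340 Y72.524 F725
G1 X197.220 Y90.671 F725
M5
G0 X0.000 Y0.000

Since the viewBox matches the mm dimensions, user units are millimetres directly. The only transform is the Y-flip y_m = 123.210 − y_svg.

Shape 1 is a open polyline drawn with `<polyline>`. Its stroke #0000ff means cut at S796, F725. After flipping Y the toolpath is (137.358,9.319) → (90.887,50.610) → (34.940,103.675) → (121.852,33.358) → (209.843,64.122) → (38.619,14.856).

Shape 2 is a cubic bezier drawn with `<path>`. Its stroke #0000ff means cut at S796, F725. After flipping Y the toolpath is (227.281,17.245) → (220.235,44.614) → (199.340,72.524) → (197.220,90.671).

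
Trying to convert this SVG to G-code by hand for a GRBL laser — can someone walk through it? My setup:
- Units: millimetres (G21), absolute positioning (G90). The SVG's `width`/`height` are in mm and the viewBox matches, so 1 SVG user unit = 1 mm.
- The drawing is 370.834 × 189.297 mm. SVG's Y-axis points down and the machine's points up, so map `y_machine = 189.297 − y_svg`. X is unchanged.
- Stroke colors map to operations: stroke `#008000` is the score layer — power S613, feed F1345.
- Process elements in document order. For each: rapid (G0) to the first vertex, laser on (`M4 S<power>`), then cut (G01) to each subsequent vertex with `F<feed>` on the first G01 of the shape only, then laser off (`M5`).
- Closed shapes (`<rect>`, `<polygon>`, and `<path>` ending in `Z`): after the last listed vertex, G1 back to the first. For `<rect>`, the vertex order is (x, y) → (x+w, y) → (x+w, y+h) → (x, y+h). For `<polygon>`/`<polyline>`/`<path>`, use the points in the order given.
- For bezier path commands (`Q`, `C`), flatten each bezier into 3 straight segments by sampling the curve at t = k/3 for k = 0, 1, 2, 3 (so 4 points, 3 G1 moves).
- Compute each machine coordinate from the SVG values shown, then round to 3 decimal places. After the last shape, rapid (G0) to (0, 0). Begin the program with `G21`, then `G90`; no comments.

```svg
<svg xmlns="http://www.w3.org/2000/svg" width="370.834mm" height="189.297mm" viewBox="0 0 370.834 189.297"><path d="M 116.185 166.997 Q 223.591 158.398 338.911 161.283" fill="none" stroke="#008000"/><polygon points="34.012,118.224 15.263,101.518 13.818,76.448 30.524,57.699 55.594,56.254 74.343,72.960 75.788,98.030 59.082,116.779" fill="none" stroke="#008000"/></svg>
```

G21
G90
G0 X116.185 Y22.300
M4 S613
G01 X188.668 Y26.757 F1345
G01 X262.910 Y28.661
G01 X338.911 Y28.014
M5
G0 X34.012 Y71.073
M4 S613
G01 X15.263 Y87.779 F1345
G01 X13.818 Y112.849
G01 X30.524 Y131.598
G01 X55.594 Y133.043
G01 X74.343 Y116.337
G01 X75.788 Y91.267
G01 X59.082 Y72.518
G01 X34.012 Y71.073
M5
G0 X0.000 Y0.000

Since the viewBox matches the mm dimensions, user units are millimetres directly. The only transform is the Y-flip y_m = 189.297 − y_svg.

Shape 1 is a quadratic bezier drawn with `<path>`. Its stroke #008000 means score at S613, F1345. After flipping Y the toolpath is (116.185,22.300) → (188.668,26.757) → (262.910,28.661) → (338.911,28.014).

Shape 2 is a regular polygon drawn with `<polygon>`. Its stroke #008000 means score at S613, F1345. After flipping Y the toolpath is (34.012,71.073) → (15.263,87.779) → (13.818,112.849) → (30.524,131.598) → (55.594,133.043) → (74.343,116.337) → (75.788,91.267) → (59.082,72.518) → (34.012,71.073), returning to the start.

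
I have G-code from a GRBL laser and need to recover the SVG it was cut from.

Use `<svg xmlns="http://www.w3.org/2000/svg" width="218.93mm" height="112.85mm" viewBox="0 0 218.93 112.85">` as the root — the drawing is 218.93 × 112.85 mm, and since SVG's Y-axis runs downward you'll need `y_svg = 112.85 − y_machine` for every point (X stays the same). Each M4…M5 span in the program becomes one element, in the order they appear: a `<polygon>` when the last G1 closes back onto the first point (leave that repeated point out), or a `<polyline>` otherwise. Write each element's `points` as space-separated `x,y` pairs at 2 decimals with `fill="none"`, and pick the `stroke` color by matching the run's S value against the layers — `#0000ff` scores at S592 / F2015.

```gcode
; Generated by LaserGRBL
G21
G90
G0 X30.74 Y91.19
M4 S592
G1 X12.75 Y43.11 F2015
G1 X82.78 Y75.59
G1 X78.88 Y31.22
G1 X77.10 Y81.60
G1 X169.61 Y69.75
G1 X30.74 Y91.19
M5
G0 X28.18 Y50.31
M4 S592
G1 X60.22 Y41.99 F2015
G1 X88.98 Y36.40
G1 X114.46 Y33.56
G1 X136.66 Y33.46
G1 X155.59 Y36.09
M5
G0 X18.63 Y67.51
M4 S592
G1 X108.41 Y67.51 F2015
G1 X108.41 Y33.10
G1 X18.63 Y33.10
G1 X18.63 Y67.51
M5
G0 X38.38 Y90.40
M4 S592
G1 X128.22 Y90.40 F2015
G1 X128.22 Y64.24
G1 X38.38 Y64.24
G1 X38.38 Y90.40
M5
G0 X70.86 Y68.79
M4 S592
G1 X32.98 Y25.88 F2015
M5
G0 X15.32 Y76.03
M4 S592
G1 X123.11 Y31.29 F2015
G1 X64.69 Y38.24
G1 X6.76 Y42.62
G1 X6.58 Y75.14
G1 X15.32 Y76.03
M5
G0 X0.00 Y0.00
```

Machine Y-up, SVG Y-down with viewBox height 112.85, so y_svg = 112.85 − y_machine; X carries over. Every run uses S592, so all elements get stroke `#0000ff` (score).

Run 1: The run returns to its start, so emit a `<polygon>` with points (Y-flipped): 30.74,21.66 12.75,69.74 82.78,37.26 78.88,81.63 77.10,31.25 169.61,43.10.

Run 2: The run is open, so emit a `<polyline>` with points (Y-flipped): 28.18,62.54 60.22,70.86 88.98,76.45 114.46,79.29 136.66,79.39 155.59,76.76.

Run 3: The run returns to its start, so emit a `<polygon>` with points (Y-flipped): 18.63,45.34 108.41,45.34 108.41,79.75 18.63,79.75.

Run 4: The run returns to its start, so emit a `<polygon>` with points (Y-flipped): 38.38,22.45 128.22,22.45 128.22,48.61 38.38,48.61.

Run 5: The run is open, so emit a `<polyline>` with points (Y-flipped): 70.86,44.06 32.98,86.97.

Run 6: The run returns to its start, so emit a `<polygon>` with points (Y-flipped): 15.32,36.82 123.11,81.56 64.69,74.61 6.76,70.23 6.58,37.71.

<svg xmlns="http://www.w3.org/2000/svg" width="218.93mm" height="112.85mm" viewBox="0 0 218.93 112.85">
  <polygon points="30.74,21.66 12.75,69.74 82.78,37.26 78.88,81.63 77.10,31.25 169.61,43.10" fill="none" stroke="#0000ff"/>
  <polyline points="28.18,62.54 60.22,70.86 88.98,76.45 114.46,79.29 136.66,79.39 155.59,76.76" fill="none" stroke="#0000ff"/>
  <polygon points="18.63,45.34 108.41,45.34 108.41,79.75 18.63,79.75" fill="none" stroke="#0000ff"/>
  <polygon points="38.38,22.45 128.22,22.45 128.22,48.61 38.38,48.61" fill="none" stroke="#0000ff"/>
  <polyline points="70.86,44.06 32.98,86.97" fill="none" stroke="#0000ff"/>
  <polygon points="15.32,36.82 123.11,81.56 64.69,74.61 6.76,70.23 6.58,37.71" fill="none" stroke="#0000ff"/>
</svg>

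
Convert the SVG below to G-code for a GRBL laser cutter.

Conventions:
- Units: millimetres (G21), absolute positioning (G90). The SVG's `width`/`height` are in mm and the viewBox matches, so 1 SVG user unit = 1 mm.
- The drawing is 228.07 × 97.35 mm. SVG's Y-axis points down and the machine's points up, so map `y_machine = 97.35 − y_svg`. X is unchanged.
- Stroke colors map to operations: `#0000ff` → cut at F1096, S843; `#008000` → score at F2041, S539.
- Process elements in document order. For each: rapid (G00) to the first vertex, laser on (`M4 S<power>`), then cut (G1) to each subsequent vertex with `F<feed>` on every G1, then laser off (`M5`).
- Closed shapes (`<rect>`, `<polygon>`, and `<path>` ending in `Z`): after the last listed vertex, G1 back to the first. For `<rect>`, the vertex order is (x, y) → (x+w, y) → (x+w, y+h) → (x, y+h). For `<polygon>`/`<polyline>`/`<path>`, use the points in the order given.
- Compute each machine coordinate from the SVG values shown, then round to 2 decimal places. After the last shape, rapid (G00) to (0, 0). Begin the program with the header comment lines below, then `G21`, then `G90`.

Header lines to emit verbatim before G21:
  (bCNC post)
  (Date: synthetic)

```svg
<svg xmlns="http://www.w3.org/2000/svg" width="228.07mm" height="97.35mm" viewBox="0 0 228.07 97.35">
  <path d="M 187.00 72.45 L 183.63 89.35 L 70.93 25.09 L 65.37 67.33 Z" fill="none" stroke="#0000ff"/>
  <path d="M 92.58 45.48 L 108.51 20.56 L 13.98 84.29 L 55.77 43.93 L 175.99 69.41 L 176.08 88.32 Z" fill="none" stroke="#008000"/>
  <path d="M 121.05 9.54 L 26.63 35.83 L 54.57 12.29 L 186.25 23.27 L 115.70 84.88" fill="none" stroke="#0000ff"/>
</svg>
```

(bCNC post)
(Date: synthetic)
G21
G90
G00 X187.00 Y24.90
M4 S843
G1 X183.63 Y8.00 F1096
G1 X70.93 Y72.26 F1096
G1 X65.37 Y30.02 F1096
G1 X187.00 Y24.90 F1096
M5
G00 X92.58 Y51.87
M4 S539
G1 X108.51 Y76.79 F2041
G1 X13.98 Y13.06 F2041
G1 X55.77 Y53.42 F2041
G1 X175.99 Y27.94 F2041
G1 X176.08 Y9.03 F2041
G1 X92.58 Y51.87 F2041
M5
G00 X121.05 Y87.81
M4 S843
G1 X26.63 Y61.52 F1096
G1 X54.57 Y85.06 F1096
G1 X186.25 Y74.08 F1096
G1 X115.70 Y12.47 F1096
M5
G00 X0.00 Y0.00

Since the viewBox matches the mm dimensions, user units are millimetres directly. The only transform is the Y-flip y_m = 97.35 − y_svg.

Shape 1 is a closed polygon drawn with `<path>`. Its stroke #0000ff means cut at S843, F1096. After flipping Y the toolpath is (187.00,24.90) → (183.63,8.00) → (70.93,72.26) → (65.37,30.02) → (187.00,24.90), returning to the start.

Shape 2 is a closed polygon drawn with `<path>`. Its stroke #008000 means score at S539, F2041. After flipping Y the toolpath is (92.58,51.87) → (108.51,76.79) → (13.98,13.06) → (55.77,53.42) → (175.99,27.94) → (176.08,9.03) → (92.58,51.87), returning to the start.

Shape 3 is a open polyline drawn with `<path>`. Its stroke #0000ff means cut at S843, F1096. After flipping Y the toolpath is (121.05,87.81) → (26.63,61.52) → (54.57,85.06) → (186.25,74.08) → (115.70,12.47).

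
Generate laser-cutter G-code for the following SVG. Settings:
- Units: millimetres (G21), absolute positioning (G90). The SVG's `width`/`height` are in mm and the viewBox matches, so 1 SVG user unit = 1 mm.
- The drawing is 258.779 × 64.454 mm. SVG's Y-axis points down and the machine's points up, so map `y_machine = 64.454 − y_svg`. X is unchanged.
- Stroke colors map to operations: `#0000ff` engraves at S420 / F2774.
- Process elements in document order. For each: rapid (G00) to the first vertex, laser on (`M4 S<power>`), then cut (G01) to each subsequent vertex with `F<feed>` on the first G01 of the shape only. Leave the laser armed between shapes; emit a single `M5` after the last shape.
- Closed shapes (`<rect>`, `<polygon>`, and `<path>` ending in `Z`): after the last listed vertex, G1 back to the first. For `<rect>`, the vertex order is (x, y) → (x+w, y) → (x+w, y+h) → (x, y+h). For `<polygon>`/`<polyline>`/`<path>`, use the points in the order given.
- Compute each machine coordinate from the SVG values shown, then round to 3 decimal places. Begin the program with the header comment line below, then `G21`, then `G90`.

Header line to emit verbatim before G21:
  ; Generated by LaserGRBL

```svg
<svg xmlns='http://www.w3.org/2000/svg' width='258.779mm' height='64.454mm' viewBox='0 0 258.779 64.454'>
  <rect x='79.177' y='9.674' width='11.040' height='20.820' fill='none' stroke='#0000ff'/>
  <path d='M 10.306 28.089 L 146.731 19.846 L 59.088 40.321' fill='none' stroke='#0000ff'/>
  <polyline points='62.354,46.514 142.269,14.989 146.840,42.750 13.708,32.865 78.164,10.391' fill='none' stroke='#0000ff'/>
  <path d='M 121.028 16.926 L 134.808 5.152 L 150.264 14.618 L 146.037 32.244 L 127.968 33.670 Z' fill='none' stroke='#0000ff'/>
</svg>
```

1 u = 1 mm; y_m = 64.454 − y.

[1] `<rect>` rectangle, #0000ff→engrave S420 F2774: (79.177,54.780) → (90.217,54.780) → (90.217,33.960) → (79.177,33.960) → (79.177,54.780) (closed)

[2] `<path>` open polyline, #0000ff→engrave S420 F2774: (10.306,36.365) → (146.731,44.608) → (59.088,24.133)

[3] `<polyline>` open polyline, #0000ff→engrave S420 F2774: (62.354,17.940) → (142.269,49.465) → (146.840,21.704) → (13.708,31.589) → (78.164,54.063)

[4] `<path>` regular polygon, #0000ff→engrave S420 F2774: (121.028,47.528) → (134.808,59.302) → (150.264,49.836) → (146.037,32.210) → (127.968,30.784) → (121.028,47.528) (closed)

; Generated by LaserGRBL
G21
G90
G00 X79.177 Y54.780
M4 S420
G01 X90.217 Y54.780 F2774
G01 X90.217 Y33.960
G01 X79.177 Y33.960
G01 X79.177 Y54.780
G00 X10.306 Y36.365
M4 S420
G01 X146.731 Y44.608 F2774
G01 X59.088 Y24.133
G00 X62.354 Y17.940
M4 S420
G01 X142.269 Y49.465 F2774
G01 X146.840 Y21.704
G01 X13.708 Y31.589
G01 X78.164 Y54.063
G00 X121.028 Y47.528
M4 S420
G01 X134.808 Y59.302 F2774
G01 X150.264 Y49.836
G01 X146.037 Y32.210
G01 X127.968 Y30.784
G01 X121.028 Y47.528
M5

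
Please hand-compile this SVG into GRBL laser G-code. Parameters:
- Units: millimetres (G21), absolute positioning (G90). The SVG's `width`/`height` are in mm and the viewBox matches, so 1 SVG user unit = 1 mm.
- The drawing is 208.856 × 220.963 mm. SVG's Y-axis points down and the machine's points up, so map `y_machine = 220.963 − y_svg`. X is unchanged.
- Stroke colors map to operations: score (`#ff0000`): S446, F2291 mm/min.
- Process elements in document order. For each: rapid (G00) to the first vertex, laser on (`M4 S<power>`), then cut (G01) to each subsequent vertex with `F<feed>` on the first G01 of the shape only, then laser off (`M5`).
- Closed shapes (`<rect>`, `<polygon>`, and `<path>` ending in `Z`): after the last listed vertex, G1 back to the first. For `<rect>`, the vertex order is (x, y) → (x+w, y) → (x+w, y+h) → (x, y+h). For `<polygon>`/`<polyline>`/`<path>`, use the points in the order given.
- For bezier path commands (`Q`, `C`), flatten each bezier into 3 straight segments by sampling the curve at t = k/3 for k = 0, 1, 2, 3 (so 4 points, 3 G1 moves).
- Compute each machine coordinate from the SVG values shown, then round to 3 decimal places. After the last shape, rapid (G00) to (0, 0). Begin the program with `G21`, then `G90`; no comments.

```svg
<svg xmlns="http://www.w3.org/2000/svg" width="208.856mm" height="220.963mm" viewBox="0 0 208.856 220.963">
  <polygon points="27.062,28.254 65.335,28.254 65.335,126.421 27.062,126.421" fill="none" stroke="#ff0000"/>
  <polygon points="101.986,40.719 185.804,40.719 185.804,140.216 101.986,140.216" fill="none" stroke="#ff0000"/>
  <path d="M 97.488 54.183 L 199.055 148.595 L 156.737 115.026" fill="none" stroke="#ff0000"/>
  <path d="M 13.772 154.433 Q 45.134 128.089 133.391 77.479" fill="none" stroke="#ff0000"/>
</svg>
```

1 u = 1 mm; y_m = 220.963 − y.

[1] `<polygon>` rectangle, #ff0000→score S446 F2291: (27.062,192.709) → (65.335,192.709) → (65.335,94.542) → (27.062,94.542) → (27.062,192.709) (closed)

[2] `<polygon>` rectangle, #ff0000→score S446 F2291: (101.986,180.244) → (185.804,180.244) → (185.804,80.747) → (101.986,80.747) → (101.986,180.244) (closed)

[3] `<path>` open polyline, #ff0000→score S446 F2291: (97.488,166.780) → (199.055,72.368) → (156.737,105.937)

[4] `<path>` quadratic bezier, #ff0000→score S446 F2291: (13.772,66.530) → (41.002,86.789) → (80.875,112.440) → (133.391,143.484)

G21
G90
G00 X27.062 Y192.709
M4 S446
G01 X65.335 Y192.709 F2291
G01 X65.335 Y94.542
G01 X27.062 Y94.542
G01 X27.062 Y192.709
M5
G00 X101.986 Y180.244
M4 S446
G01 X185.804 Y180.244 F2291
G01 X185.804 Y80.747
G01 X101.986 Y80.747
G01 X101.986 Y180.244
M5
G00 X97.488 Y166.780
M4 S446
G01 X199.055 Y72.368 F2291
G01 X156.737 Y105.937
M5
G00 X13.772 Y66.530
M4 S446
G01 X41.002 Y86.789 F2291
G01 X80.875 Y112.440
G01 X133.391 Y143.484
M5
G00 X0.000 Y0.000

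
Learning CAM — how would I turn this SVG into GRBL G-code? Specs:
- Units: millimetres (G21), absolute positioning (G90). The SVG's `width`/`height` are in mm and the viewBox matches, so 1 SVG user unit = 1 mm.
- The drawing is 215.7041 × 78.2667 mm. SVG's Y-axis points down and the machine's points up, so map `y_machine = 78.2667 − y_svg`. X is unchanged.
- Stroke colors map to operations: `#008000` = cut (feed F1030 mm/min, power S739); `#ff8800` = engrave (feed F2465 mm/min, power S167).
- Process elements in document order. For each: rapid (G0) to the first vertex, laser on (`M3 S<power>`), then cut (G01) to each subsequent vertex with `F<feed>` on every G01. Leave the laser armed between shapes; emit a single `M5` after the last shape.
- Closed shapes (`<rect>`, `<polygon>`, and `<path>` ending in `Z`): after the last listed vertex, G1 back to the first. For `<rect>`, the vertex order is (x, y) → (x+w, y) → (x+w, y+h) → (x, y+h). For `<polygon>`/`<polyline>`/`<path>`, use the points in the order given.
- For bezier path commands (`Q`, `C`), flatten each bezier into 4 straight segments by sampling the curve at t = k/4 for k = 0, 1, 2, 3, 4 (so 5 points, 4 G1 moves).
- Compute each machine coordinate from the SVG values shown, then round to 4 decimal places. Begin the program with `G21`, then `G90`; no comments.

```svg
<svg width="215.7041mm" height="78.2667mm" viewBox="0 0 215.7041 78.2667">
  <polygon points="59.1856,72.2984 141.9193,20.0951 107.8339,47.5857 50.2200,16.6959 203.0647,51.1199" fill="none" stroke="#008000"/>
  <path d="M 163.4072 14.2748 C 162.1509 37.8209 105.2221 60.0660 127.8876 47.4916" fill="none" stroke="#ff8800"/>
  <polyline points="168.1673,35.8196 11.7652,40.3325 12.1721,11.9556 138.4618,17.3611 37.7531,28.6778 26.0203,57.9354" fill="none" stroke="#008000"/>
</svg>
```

viewBox `0 0 215.7041 78.2667` with mm width/height → 1 unit = 1 mm. Flip: y_m = 78.2667 − y_svg.

**Shape 1** — `<polygon>` closed polygon, stroke `#008000` → cut (S739, F1030). Machine vertices: (59.1856,5.9683) → (141.9193,58.1716) → (107.8339,30.6810) → (50.2200,61.5708) → (203.0647,27.1468) → (59.1856,5.9683). Closed: final G1 returns to the first vertex.

**Shape 2** — `<path>` cubic bezier, stroke `#ff8800` → engrave (S167, F2465). Control points (SVG): P0=(163.4072,14.2748), P1=(162.1509,37.8209), P2=(105.2221,60.0660), P3=(127.8876,47.4916); sampled at t=k/4. Machine vertices: (163.4072,63.9919) → (154.1399,47.1000) → (136.6767,33.8383) → (123.6989,27.3492) → (127.8876,30.7751). Open path.

**Shape 3** — `<polyline>` open polyline, stroke `#008000` → cut (S739, F1030). Machine vertices: (168.1673,42.4471) → (11.7652,37.9342) → (12.1721,66.3111) → (138.4618,60.9056) → (37.7531,49.5889) → (26.0203,20.3313). Open path.

G21
G90
G0 X59.1856 Y5.9683
M3 S739
G01 X141.9193 Y58.1716 F1030
G01 X107.8339 Y30.6810 F1030
G01 X50.2200 Y61.5708 F1030
G01 X203.0647 Y27.1468 F1030
G01 X59.1856 Y5.9683 F1030
G0 X163.4072 Y63.9919
M3 S167
G01 X154.1399 Y47.1000 F2465
G01 X136.6767 Y33.8383 F2465
G01 X123.6989 Y27.3492 F2465
G01 X127.8876 Y30.7751 F2465
G0 X168.1673 Y42.4471
M3 S739
G01 X11.7652 Y37.9342 F1030
G01 X12.1721 Y66.3111 F1030
G01 X138.4618 Y60.9056 F1030
G01 X37.7531 Y49.5889 F1030
G01 X26.0203 Y20.3313 F1030
M5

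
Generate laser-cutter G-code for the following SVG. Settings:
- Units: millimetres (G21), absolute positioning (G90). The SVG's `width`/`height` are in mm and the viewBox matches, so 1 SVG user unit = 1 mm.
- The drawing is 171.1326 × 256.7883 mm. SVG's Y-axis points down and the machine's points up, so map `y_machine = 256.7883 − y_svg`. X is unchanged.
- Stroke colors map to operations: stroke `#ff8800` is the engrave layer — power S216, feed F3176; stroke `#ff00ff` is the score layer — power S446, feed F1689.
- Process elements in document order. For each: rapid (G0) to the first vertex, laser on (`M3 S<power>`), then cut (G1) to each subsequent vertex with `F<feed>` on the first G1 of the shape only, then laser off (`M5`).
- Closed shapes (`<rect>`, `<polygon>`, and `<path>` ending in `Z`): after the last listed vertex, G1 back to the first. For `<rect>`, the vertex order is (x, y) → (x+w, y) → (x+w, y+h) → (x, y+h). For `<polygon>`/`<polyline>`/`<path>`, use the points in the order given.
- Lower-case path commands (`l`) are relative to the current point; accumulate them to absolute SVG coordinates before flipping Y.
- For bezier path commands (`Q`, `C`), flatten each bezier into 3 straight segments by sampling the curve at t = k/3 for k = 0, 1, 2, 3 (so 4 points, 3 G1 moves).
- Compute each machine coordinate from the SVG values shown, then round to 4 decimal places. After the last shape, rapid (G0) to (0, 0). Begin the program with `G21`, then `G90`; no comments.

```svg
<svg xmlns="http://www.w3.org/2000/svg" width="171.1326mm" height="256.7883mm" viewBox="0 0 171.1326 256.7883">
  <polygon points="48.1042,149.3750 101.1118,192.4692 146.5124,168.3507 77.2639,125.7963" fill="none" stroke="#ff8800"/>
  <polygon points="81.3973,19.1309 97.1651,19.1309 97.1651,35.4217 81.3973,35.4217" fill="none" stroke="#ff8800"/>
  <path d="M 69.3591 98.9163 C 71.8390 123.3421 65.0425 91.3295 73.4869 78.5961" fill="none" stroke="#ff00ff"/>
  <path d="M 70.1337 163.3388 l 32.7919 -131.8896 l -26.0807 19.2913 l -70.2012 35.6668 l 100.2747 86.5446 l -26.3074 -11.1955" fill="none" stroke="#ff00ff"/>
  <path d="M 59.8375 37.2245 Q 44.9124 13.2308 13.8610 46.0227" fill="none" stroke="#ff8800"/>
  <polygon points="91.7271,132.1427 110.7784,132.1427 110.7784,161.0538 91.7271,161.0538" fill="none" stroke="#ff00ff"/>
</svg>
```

1 u = 1 mm; y_m = 256.7883 − y.

[1] `<polygon>` closed polygon, #ff8800→engrave S216 F3176: (48.1042,107.4133) → (101.1118,64.3191) → (146.5124,88.4376) → (77.2639,130.9920) → (48.1042,107.4133) (closed)

[2] `<polygon>` rectangle, #ff8800→engrave S216 F3176: (81.3973,237.6574) → (97.1651,237.6574) → (97.1651,221.3666) → (81.3973,221.3666) → (81.3973,237.6574) (closed)

[3] `<path>` cubic bezier, #ff00ff→score S446 F1689: (69.3591,157.8720) → (69.6549,149.4546) → (69.2148,161.8368) → (73.4869,178.1922)

[4] `<path>` open polyline, #ff00ff→score S446 F1689: (70.1337,93.4495) → (102.9256,225.3391) → (76.8449,206.0478) → (6.6437,170.3810) → (106.9184,83.8364) → (80.6110,95.0319)

[5] `<path>` quadratic bezier, #ff8800→engrave S216 F3176: (59.8375,219.5638) → (48.0956,229.2501) → (32.7701,226.3174) → (13.8610,210.7656)

[6] `<polygon>` rectangle, #ff00ff→score S446 F1689: (91.7271,124.6456) → (110.7784,124.6456) → (110.7784,95.7345) → (91.7271,95.7345) → (91.7271,124.6456) (closed)

G21
G90
G0 X48.1042 Y107.4133
M3 S216
G1 X101.1118 Y64.3191 F3176
G1 X146.5124 Y88.4376
G1 X77.2639 Y130.9920
G1 X48.1042 Y107.4133
M5
G0 X81.3973 Y237.6574
M3 S216
G1 X97.1651 Y237.6574 F3176
G1 X97.1651 Y221.3666
G1 X81.3973 Y221.3666
G1 X81.3973 Y237.6574
M5
G0 X69.3591 Y157.8720
M3 S446
G1 X69.6549 Y149.4546 F1689
G1 X69.2148 Y161.8368
G1 X73.4869 Y178.1922
M5
G0 X70.1337 Y93.4495
M3 S446
G1 X102.9256 Y225.3391 F1689
G1 X76.8449 Y206.0478
G1 X6.6437 Y170.3810
G1 X106.9184 Y83.8364
G1 X80.6110 Y95.0319
M5
G0 X59.8375 Y219.5638
M3 S216
G1 X48.0956 Y229.2501 F3176
G1 X32.7701 Y226.3174
G1 X13.8610 Y210.7656
M5
G0 X91.7271 Y124.6456
M3 S446
G1 X110.7784 Y124.6456 F1689
G1 X110.7784 Y95.7345
G1 X91.7271 Y95.7345
G1 X91.7271 Y124.6456
M5
G0 X0.0000 Y0.0000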